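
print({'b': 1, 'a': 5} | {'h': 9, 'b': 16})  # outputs {'b': 16, 'a': 5, 'h': 9}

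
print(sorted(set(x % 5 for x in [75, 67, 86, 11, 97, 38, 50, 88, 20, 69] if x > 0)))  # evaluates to [0, 1, 2, 3, 4]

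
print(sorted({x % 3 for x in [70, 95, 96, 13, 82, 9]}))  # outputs [0, 1, 2]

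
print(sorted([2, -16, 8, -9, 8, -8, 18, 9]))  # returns [-16, -9, -8, 2, 8, 8, 9, 18]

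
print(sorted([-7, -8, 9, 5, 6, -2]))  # [-8, -7, -2, 5, 6, 9]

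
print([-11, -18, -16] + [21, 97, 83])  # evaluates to [-11, -18, -16, 21, 97, 83]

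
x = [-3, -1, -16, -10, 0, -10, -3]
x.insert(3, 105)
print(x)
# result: [-3, -1, -16, 105, -10, 0, -10, -3]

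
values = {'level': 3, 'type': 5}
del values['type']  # {'level': 3}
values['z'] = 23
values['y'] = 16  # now {'level': 3, 'z': 23, 'y': 16}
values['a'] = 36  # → {'level': 3, 'z': 23, 'y': 16, 'a': 36}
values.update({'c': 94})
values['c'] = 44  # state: {'level': 3, 'z': 23, 'y': 16, 'a': 36, 'c': 44}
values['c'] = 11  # {'level': 3, 'z': 23, 'y': 16, 'a': 36, 'c': 11}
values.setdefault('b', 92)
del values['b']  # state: {'level': 3, 'z': 23, 'y': 16, 'a': 36, 'c': 11}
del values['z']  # {'level': 3, 'y': 16, 'a': 36, 'c': 11}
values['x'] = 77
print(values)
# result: {'level': 3, 'y': 16, 'a': 36, 'c': 11, 'x': 77}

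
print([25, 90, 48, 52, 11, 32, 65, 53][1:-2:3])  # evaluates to [90, 11]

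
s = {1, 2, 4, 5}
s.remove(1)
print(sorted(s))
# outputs [2, 4, 5]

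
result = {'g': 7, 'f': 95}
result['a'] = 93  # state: {'g': 7, 'f': 95, 'a': 93}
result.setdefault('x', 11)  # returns 11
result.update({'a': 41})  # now {'g': 7, 'f': 95, 'a': 41, 'x': 11}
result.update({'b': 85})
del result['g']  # {'f': 95, 'a': 41, 'x': 11, 'b': 85}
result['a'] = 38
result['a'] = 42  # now {'f': 95, 'a': 42, 'x': 11, 'b': 85}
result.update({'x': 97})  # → {'f': 95, 'a': 42, 'x': 97, 'b': 85}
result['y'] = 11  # {'f': 95, 'a': 42, 'x': 97, 'b': 85, 'y': 11}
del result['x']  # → {'f': 95, 'a': 42, 'b': 85, 'y': 11}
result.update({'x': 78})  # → {'f': 95, 'a': 42, 'b': 85, 'y': 11, 'x': 78}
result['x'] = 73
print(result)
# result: {'f': 95, 'a': 42, 'b': 85, 'y': 11, 'x': 73}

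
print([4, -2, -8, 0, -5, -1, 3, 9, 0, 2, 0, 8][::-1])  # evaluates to [8, 0, 2, 0, 9, 3, -1, -5, 0, -8, -2, 4]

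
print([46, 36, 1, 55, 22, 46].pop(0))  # 46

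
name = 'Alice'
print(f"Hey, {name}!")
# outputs Hey, Alice!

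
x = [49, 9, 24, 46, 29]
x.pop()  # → 29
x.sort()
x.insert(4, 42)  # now [9, 24, 46, 49, 42]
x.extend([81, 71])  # [9, 24, 46, 49, 42, 81, 71]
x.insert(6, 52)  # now [9, 24, 46, 49, 42, 81, 52, 71]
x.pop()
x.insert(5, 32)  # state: [9, 24, 46, 49, 42, 32, 81, 52]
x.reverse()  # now [52, 81, 32, 42, 49, 46, 24, 9]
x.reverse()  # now [9, 24, 46, 49, 42, 32, 81, 52]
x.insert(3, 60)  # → [9, 24, 46, 60, 49, 42, 32, 81, 52]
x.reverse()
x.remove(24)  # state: [52, 81, 32, 42, 49, 60, 46, 9]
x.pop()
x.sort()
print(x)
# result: [32, 42, 46, 49, 52, 60, 81]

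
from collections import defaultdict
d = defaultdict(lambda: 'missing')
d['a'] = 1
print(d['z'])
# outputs missing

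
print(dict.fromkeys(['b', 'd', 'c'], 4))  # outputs {'b': 4, 'd': 4, 'c': 4}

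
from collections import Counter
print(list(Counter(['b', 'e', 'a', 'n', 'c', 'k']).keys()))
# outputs ['b', 'e', 'a', 'n', 'c', 'k']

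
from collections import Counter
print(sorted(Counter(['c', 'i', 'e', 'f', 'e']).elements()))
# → ['c', 'e', 'e', 'f', 'i']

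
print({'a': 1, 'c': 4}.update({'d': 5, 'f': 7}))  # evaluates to None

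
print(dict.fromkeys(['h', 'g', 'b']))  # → {'h': None, 'g': None, 'b': None}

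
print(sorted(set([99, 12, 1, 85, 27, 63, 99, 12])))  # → [1, 12, 27, 63, 85, 99]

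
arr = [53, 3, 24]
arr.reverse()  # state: [24, 3, 53]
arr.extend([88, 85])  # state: [24, 3, 53, 88, 85]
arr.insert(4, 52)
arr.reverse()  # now [85, 52, 88, 53, 3, 24]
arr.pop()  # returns 24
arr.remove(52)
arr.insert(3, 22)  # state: [85, 88, 53, 22, 3]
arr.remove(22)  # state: [85, 88, 53, 3]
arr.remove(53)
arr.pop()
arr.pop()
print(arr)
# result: [85]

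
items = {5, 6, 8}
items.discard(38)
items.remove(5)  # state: {6, 8}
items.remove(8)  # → {6}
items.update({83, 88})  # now {6, 83, 88}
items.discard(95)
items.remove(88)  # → {6, 83}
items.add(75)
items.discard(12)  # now {6, 75, 83}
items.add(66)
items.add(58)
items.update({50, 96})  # {6, 50, 58, 66, 75, 83, 96}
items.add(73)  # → {6, 50, 58, 66, 73, 75, 83, 96}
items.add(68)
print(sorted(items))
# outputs [6, 50, 58, 66, 68, 73, 75, 83, 96]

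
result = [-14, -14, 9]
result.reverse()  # [9, -14, -14]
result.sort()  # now [-14, -14, 9]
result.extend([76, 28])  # [-14, -14, 9, 76, 28]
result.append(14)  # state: [-14, -14, 9, 76, 28, 14]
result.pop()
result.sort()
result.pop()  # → 76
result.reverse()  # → [28, 9, -14, -14]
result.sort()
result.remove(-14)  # [-14, 9, 28]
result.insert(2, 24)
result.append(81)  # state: [-14, 9, 24, 28, 81]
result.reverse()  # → [81, 28, 24, 9, -14]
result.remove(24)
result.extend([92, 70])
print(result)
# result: [81, 28, 9, -14, 92, 70]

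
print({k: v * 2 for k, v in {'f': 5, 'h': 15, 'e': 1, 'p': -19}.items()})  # {'f': 10, 'h': 30, 'e': 2, 'p': -38}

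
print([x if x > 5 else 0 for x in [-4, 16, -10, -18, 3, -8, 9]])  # [0, 16, 0, 0, 0, 0, 9]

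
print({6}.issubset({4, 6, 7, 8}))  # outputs True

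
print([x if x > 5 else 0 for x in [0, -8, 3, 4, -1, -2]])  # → [0, 0, 0, 0, 0, 0]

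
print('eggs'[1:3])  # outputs gg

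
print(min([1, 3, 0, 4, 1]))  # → 0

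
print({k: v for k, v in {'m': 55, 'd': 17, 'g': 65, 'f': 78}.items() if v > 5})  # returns {'m': 55, 'd': 17, 'g': 65, 'f': 78}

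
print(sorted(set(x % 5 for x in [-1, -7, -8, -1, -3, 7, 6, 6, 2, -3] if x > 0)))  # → [1, 2]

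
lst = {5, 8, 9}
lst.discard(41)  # {5, 8, 9}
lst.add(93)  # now {5, 8, 9, 93}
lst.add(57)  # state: {5, 8, 9, 57, 93}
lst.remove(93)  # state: {5, 8, 9, 57}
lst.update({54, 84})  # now {5, 8, 9, 54, 57, 84}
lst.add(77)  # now {5, 8, 9, 54, 57, 77, 84}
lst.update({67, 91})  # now {5, 8, 9, 54, 57, 67, 77, 84, 91}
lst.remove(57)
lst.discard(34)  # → {5, 8, 9, 54, 67, 77, 84, 91}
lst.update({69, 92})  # {5, 8, 9, 54, 67, 69, 77, 84, 91, 92}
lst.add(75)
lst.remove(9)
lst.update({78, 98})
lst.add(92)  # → {5, 8, 54, 67, 69, 75, 77, 78, 84, 91, 92, 98}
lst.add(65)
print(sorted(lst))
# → [5, 8, 54, 65, 67, 69, 75, 77, 78, 84, 91, 92, 98]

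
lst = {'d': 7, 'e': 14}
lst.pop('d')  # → 7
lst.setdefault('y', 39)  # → 39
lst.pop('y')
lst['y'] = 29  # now {'e': 14, 'y': 29}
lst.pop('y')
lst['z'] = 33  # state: {'e': 14, 'z': 33}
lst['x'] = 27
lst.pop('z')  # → 33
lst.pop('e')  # 14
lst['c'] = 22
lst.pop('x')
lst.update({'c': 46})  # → {'c': 46}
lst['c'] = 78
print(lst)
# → {'c': 78}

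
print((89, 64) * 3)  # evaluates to (89, 64, 89, 64, 89, 64)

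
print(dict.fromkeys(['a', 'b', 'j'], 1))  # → {'a': 1, 'b': 1, 'j': 1}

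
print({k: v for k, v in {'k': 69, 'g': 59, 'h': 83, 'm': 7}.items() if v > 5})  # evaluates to {'k': 69, 'g': 59, 'h': 83, 'm': 7}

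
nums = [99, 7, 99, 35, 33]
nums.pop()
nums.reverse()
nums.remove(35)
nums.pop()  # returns 99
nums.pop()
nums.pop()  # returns 99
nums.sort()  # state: []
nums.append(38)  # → [38]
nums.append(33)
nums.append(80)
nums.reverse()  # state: [80, 33, 38]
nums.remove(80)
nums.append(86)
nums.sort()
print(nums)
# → [33, 38, 86]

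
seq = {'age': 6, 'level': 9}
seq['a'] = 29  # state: {'age': 6, 'level': 9, 'a': 29}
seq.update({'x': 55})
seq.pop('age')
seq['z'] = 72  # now {'level': 9, 'a': 29, 'x': 55, 'z': 72}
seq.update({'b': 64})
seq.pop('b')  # 64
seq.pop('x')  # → 55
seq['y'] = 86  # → {'level': 9, 'a': 29, 'z': 72, 'y': 86}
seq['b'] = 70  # {'level': 9, 'a': 29, 'z': 72, 'y': 86, 'b': 70}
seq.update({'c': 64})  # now {'level': 9, 'a': 29, 'z': 72, 'y': 86, 'b': 70, 'c': 64}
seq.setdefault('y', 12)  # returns 86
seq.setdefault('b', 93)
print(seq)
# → {'level': 9, 'a': 29, 'z': 72, 'y': 86, 'b': 70, 'c': 64}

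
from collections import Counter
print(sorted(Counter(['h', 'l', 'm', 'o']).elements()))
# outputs ['h', 'l', 'm', 'o']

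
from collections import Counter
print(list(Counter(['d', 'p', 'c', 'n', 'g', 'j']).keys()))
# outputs ['d', 'p', 'c', 'n', 'g', 'j']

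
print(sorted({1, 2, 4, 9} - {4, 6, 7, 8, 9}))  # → [1, 2]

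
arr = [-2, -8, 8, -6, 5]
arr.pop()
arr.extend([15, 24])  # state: [-2, -8, 8, -6, 15, 24]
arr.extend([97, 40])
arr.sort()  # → [-8, -6, -2, 8, 15, 24, 40, 97]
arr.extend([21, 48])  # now [-8, -6, -2, 8, 15, 24, 40, 97, 21, 48]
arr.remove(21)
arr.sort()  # [-8, -6, -2, 8, 15, 24, 40, 48, 97]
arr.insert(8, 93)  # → [-8, -6, -2, 8, 15, 24, 40, 48, 93, 97]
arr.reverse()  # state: [97, 93, 48, 40, 24, 15, 8, -2, -6, -8]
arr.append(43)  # [97, 93, 48, 40, 24, 15, 8, -2, -6, -8, 43]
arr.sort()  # [-8, -6, -2, 8, 15, 24, 40, 43, 48, 93, 97]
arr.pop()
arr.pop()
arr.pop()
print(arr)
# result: [-8, -6, -2, 8, 15, 24, 40, 43]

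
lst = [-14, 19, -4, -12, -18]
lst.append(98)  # [-14, 19, -4, -12, -18, 98]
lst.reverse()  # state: [98, -18, -12, -4, 19, -14]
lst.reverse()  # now [-14, 19, -4, -12, -18, 98]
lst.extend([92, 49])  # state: [-14, 19, -4, -12, -18, 98, 92, 49]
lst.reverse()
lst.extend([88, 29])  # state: [49, 92, 98, -18, -12, -4, 19, -14, 88, 29]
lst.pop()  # 29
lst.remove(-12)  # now [49, 92, 98, -18, -4, 19, -14, 88]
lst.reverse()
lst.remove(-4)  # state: [88, -14, 19, -18, 98, 92, 49]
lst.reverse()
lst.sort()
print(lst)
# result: [-18, -14, 19, 49, 88, 92, 98]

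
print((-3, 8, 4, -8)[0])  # -3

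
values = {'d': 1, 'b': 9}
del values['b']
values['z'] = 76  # {'d': 1, 'z': 76}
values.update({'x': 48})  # {'d': 1, 'z': 76, 'x': 48}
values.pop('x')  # 48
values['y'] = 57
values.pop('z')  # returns 76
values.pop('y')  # 57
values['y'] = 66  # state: {'d': 1, 'y': 66}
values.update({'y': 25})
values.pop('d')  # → 1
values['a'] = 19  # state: {'y': 25, 'a': 19}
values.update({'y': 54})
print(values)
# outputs {'y': 54, 'a': 19}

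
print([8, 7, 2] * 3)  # [8, 7, 2, 8, 7, 2, 8, 7, 2]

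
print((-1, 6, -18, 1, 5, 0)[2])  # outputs -18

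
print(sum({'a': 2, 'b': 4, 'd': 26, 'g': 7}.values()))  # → 39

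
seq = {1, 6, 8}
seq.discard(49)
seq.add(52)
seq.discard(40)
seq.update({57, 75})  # {1, 6, 8, 52, 57, 75}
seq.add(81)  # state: {1, 6, 8, 52, 57, 75, 81}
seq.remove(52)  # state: {1, 6, 8, 57, 75, 81}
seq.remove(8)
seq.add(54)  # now {1, 6, 54, 57, 75, 81}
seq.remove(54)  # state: {1, 6, 57, 75, 81}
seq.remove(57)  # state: {1, 6, 75, 81}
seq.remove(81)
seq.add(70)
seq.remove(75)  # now {1, 6, 70}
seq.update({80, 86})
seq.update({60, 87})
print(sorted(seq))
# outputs [1, 6, 60, 70, 80, 86, 87]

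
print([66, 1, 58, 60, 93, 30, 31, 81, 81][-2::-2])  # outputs [81, 30, 60, 1]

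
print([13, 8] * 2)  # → [13, 8, 13, 8]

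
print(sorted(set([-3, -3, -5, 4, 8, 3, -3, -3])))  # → [-5, -3, 3, 4, 8]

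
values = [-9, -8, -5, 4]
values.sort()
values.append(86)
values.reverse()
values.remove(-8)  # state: [86, 4, -5, -9]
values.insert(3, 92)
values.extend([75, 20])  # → [86, 4, -5, 92, -9, 75, 20]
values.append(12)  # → [86, 4, -5, 92, -9, 75, 20, 12]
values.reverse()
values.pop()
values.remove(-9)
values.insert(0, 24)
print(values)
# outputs [24, 12, 20, 75, 92, -5, 4]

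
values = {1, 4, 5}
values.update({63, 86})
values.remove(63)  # {1, 4, 5, 86}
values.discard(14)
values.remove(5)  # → {1, 4, 86}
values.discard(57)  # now {1, 4, 86}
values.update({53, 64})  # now {1, 4, 53, 64, 86}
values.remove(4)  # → {1, 53, 64, 86}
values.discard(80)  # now {1, 53, 64, 86}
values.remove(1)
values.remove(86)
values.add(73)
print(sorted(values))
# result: [53, 64, 73]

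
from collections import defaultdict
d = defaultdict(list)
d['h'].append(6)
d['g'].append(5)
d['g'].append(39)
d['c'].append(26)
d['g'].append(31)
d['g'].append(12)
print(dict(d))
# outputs {'h': [6], 'g': [5, 39, 31, 12], 'c': [26]}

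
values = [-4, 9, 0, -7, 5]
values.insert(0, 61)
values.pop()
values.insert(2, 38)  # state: [61, -4, 38, 9, 0, -7]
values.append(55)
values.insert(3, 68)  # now [61, -4, 38, 68, 9, 0, -7, 55]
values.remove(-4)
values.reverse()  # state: [55, -7, 0, 9, 68, 38, 61]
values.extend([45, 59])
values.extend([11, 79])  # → [55, -7, 0, 9, 68, 38, 61, 45, 59, 11, 79]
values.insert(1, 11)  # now [55, 11, -7, 0, 9, 68, 38, 61, 45, 59, 11, 79]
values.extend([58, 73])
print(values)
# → [55, 11, -7, 0, 9, 68, 38, 61, 45, 59, 11, 79, 58, 73]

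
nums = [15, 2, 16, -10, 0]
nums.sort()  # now [-10, 0, 2, 15, 16]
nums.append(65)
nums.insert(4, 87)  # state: [-10, 0, 2, 15, 87, 16, 65]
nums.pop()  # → 65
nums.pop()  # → 16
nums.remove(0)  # [-10, 2, 15, 87]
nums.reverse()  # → [87, 15, 2, -10]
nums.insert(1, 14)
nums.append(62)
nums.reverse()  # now [62, -10, 2, 15, 14, 87]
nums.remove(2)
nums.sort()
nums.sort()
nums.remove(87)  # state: [-10, 14, 15, 62]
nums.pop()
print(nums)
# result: [-10, 14, 15]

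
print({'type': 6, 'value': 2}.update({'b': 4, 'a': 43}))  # None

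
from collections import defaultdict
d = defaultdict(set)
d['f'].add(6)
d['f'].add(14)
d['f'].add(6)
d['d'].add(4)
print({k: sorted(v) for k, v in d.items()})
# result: {'f': [6, 14], 'd': [4]}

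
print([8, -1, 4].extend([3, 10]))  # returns None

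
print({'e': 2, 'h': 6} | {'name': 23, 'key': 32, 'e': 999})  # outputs {'e': 999, 'h': 6, 'name': 23, 'key': 32}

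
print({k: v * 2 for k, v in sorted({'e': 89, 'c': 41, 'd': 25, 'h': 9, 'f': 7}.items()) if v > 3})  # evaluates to {'c': 82, 'd': 50, 'e': 178, 'f': 14, 'h': 18}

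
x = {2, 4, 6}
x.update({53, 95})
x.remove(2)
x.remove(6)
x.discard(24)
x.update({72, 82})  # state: {4, 53, 72, 82, 95}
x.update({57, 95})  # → {4, 53, 57, 72, 82, 95}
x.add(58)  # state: {4, 53, 57, 58, 72, 82, 95}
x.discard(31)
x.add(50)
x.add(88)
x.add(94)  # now {4, 50, 53, 57, 58, 72, 82, 88, 94, 95}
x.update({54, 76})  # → {4, 50, 53, 54, 57, 58, 72, 76, 82, 88, 94, 95}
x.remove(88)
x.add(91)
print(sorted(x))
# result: [4, 50, 53, 54, 57, 58, 72, 76, 82, 91, 94, 95]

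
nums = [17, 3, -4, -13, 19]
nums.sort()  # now [-13, -4, 3, 17, 19]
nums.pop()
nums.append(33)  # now [-13, -4, 3, 17, 33]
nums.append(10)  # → [-13, -4, 3, 17, 33, 10]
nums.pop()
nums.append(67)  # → [-13, -4, 3, 17, 33, 67]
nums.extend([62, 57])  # [-13, -4, 3, 17, 33, 67, 62, 57]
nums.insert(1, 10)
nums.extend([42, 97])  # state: [-13, 10, -4, 3, 17, 33, 67, 62, 57, 42, 97]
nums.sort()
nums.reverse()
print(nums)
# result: [97, 67, 62, 57, 42, 33, 17, 10, 3, -4, -13]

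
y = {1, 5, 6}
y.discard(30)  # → {1, 5, 6}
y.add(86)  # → {1, 5, 6, 86}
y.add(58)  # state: {1, 5, 6, 58, 86}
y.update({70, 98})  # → {1, 5, 6, 58, 70, 86, 98}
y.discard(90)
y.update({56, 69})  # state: {1, 5, 6, 56, 58, 69, 70, 86, 98}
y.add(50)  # {1, 5, 6, 50, 56, 58, 69, 70, 86, 98}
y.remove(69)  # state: {1, 5, 6, 50, 56, 58, 70, 86, 98}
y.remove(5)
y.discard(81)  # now {1, 6, 50, 56, 58, 70, 86, 98}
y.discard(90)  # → {1, 6, 50, 56, 58, 70, 86, 98}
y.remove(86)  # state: {1, 6, 50, 56, 58, 70, 98}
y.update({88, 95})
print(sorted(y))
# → [1, 6, 50, 56, 58, 70, 88, 95, 98]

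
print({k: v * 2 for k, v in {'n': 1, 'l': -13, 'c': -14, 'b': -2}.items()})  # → {'n': 2, 'l': -26, 'c': -28, 'b': -4}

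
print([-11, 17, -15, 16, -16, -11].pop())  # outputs -11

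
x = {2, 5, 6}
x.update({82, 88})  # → {2, 5, 6, 82, 88}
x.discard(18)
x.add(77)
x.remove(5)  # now {2, 6, 77, 82, 88}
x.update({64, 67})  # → {2, 6, 64, 67, 77, 82, 88}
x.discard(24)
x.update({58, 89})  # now {2, 6, 58, 64, 67, 77, 82, 88, 89}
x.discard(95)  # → {2, 6, 58, 64, 67, 77, 82, 88, 89}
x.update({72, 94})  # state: {2, 6, 58, 64, 67, 72, 77, 82, 88, 89, 94}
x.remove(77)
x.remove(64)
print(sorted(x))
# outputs [2, 6, 58, 67, 72, 82, 88, 89, 94]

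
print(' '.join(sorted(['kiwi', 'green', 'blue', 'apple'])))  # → apple blue green kiwi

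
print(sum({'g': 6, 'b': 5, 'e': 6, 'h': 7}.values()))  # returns 24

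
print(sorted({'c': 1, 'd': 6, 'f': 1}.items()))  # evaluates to [('c', 1), ('d', 6), ('f', 1)]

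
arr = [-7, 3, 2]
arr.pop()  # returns 2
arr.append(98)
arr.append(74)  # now [-7, 3, 98, 74]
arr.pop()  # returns 74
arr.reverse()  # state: [98, 3, -7]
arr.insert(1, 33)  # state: [98, 33, 3, -7]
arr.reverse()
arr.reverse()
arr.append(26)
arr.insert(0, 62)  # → [62, 98, 33, 3, -7, 26]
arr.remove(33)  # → [62, 98, 3, -7, 26]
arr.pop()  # 26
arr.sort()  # [-7, 3, 62, 98]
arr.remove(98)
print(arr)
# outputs [-7, 3, 62]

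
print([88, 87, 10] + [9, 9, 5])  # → [88, 87, 10, 9, 9, 5]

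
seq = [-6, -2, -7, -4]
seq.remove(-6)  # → [-2, -7, -4]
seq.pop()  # -4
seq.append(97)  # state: [-2, -7, 97]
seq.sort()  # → [-7, -2, 97]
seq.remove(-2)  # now [-7, 97]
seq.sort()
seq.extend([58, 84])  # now [-7, 97, 58, 84]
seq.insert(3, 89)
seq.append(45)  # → [-7, 97, 58, 89, 84, 45]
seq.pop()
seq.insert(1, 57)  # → [-7, 57, 97, 58, 89, 84]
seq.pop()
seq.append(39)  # [-7, 57, 97, 58, 89, 39]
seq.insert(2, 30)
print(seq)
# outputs [-7, 57, 30, 97, 58, 89, 39]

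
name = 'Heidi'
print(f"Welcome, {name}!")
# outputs Welcome, Heidi!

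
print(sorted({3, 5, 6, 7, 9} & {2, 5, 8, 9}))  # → [5, 9]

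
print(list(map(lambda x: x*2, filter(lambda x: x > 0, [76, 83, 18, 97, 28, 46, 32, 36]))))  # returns [152, 166, 36, 194, 56, 92, 64, 72]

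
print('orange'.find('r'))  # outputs 1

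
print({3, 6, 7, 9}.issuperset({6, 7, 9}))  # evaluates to True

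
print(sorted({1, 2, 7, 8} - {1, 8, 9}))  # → [2, 7]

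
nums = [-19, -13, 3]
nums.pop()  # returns 3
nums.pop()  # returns -13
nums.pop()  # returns -19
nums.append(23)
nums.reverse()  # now [23]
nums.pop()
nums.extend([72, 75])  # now [72, 75]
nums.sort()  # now [72, 75]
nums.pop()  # 75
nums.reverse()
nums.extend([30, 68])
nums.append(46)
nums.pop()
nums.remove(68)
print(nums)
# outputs [72, 30]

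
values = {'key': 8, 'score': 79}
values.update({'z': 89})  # {'key': 8, 'score': 79, 'z': 89}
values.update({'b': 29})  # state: {'key': 8, 'score': 79, 'z': 89, 'b': 29}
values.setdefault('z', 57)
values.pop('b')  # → 29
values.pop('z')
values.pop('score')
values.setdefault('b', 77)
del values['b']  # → {'key': 8}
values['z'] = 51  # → {'key': 8, 'z': 51}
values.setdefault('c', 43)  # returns 43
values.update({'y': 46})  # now {'key': 8, 'z': 51, 'c': 43, 'y': 46}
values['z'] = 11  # {'key': 8, 'z': 11, 'c': 43, 'y': 46}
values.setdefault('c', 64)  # 43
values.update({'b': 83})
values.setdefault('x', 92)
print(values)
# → {'key': 8, 'z': 11, 'c': 43, 'y': 46, 'b': 83, 'x': 92}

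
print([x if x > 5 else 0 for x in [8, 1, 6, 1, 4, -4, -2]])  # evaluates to [8, 0, 6, 0, 0, 0, 0]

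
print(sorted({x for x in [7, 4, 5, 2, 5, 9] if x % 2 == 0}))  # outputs [2, 4]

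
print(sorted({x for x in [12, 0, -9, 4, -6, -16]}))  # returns [-16, -9, -6, 0, 4, 12]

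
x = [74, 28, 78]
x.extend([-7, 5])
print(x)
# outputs [74, 28, 78, -7, 5]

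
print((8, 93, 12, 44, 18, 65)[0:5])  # (8, 93, 12, 44, 18)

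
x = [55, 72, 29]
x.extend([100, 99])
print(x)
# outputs [55, 72, 29, 100, 99]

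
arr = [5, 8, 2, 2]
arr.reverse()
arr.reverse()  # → [5, 8, 2, 2]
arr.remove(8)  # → [5, 2, 2]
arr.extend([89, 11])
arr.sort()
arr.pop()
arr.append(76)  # [2, 2, 5, 11, 76]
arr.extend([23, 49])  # [2, 2, 5, 11, 76, 23, 49]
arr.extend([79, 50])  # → [2, 2, 5, 11, 76, 23, 49, 79, 50]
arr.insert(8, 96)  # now [2, 2, 5, 11, 76, 23, 49, 79, 96, 50]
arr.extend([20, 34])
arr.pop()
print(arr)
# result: [2, 2, 5, 11, 76, 23, 49, 79, 96, 50, 20]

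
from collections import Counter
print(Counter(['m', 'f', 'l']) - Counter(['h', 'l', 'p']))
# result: Counter({'m': 1, 'f': 1})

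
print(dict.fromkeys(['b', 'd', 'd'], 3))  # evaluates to {'b': 3, 'd': 3}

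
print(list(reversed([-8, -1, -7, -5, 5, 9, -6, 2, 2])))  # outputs [2, 2, -6, 9, 5, -5, -7, -1, -8]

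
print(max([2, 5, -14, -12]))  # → 5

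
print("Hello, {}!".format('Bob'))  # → Hello, Bob!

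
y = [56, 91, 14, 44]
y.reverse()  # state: [44, 14, 91, 56]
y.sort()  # [14, 44, 56, 91]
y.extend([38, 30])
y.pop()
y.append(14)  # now [14, 44, 56, 91, 38, 14]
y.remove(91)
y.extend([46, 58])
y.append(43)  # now [14, 44, 56, 38, 14, 46, 58, 43]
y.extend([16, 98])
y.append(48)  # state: [14, 44, 56, 38, 14, 46, 58, 43, 16, 98, 48]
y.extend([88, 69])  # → [14, 44, 56, 38, 14, 46, 58, 43, 16, 98, 48, 88, 69]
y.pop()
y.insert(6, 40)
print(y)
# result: [14, 44, 56, 38, 14, 46, 40, 58, 43, 16, 98, 48, 88]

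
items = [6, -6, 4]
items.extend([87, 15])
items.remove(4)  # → [6, -6, 87, 15]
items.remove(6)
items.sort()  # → [-6, 15, 87]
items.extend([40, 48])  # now [-6, 15, 87, 40, 48]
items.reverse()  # [48, 40, 87, 15, -6]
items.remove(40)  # [48, 87, 15, -6]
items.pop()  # -6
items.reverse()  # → [15, 87, 48]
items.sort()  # [15, 48, 87]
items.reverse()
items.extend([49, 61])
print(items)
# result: [87, 48, 15, 49, 61]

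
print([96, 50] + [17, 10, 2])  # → [96, 50, 17, 10, 2]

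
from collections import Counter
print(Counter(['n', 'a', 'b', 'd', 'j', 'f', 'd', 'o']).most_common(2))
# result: [('d', 2), ('n', 1)]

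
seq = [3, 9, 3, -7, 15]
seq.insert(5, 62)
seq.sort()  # [-7, 3, 3, 9, 15, 62]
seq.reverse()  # [62, 15, 9, 3, 3, -7]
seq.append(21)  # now [62, 15, 9, 3, 3, -7, 21]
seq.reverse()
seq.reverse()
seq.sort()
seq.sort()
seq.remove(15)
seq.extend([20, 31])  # [-7, 3, 3, 9, 21, 62, 20, 31]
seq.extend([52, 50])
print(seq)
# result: [-7, 3, 3, 9, 21, 62, 20, 31, 52, 50]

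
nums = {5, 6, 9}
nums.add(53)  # {5, 6, 9, 53}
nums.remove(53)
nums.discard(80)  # {5, 6, 9}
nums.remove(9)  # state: {5, 6}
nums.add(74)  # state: {5, 6, 74}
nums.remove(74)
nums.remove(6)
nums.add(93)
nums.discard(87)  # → {5, 93}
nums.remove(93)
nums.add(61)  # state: {5, 61}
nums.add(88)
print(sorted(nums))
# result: [5, 61, 88]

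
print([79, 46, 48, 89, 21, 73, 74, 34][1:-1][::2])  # [46, 89, 73]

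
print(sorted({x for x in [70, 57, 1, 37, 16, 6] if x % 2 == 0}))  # [6, 16, 70]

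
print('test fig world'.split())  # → ['test', 'fig', 'world']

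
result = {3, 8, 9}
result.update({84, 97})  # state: {3, 8, 9, 84, 97}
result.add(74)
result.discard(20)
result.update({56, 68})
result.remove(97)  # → {3, 8, 9, 56, 68, 74, 84}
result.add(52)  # {3, 8, 9, 52, 56, 68, 74, 84}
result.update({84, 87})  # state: {3, 8, 9, 52, 56, 68, 74, 84, 87}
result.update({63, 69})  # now {3, 8, 9, 52, 56, 63, 68, 69, 74, 84, 87}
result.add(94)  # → {3, 8, 9, 52, 56, 63, 68, 69, 74, 84, 87, 94}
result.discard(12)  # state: {3, 8, 9, 52, 56, 63, 68, 69, 74, 84, 87, 94}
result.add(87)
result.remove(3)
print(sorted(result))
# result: [8, 9, 52, 56, 63, 68, 69, 74, 84, 87, 94]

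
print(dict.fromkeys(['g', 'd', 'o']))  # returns {'g': None, 'd': None, 'o': None}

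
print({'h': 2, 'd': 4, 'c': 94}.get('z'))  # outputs None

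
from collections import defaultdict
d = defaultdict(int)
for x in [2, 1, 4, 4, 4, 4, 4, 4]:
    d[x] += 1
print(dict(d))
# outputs {2: 1, 1: 1, 4: 6}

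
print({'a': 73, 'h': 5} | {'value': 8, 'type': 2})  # {'a': 73, 'h': 5, 'value': 8, 'type': 2}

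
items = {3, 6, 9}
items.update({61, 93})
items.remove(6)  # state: {3, 9, 61, 93}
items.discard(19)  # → {3, 9, 61, 93}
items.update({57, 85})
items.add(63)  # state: {3, 9, 57, 61, 63, 85, 93}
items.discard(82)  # {3, 9, 57, 61, 63, 85, 93}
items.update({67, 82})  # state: {3, 9, 57, 61, 63, 67, 82, 85, 93}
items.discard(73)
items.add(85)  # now {3, 9, 57, 61, 63, 67, 82, 85, 93}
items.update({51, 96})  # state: {3, 9, 51, 57, 61, 63, 67, 82, 85, 93, 96}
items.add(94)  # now {3, 9, 51, 57, 61, 63, 67, 82, 85, 93, 94, 96}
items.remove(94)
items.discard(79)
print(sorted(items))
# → [3, 9, 51, 57, 61, 63, 67, 82, 85, 93, 96]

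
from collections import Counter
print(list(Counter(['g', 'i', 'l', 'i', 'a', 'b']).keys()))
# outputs ['g', 'i', 'l', 'a', 'b']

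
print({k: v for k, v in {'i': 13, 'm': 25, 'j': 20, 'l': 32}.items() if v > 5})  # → {'i': 13, 'm': 25, 'j': 20, 'l': 32}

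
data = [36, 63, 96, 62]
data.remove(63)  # [36, 96, 62]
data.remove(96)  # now [36, 62]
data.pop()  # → 62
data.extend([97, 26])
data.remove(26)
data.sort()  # [36, 97]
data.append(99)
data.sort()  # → [36, 97, 99]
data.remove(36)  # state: [97, 99]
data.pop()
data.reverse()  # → [97]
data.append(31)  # [97, 31]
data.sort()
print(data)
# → [31, 97]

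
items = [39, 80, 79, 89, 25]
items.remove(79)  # [39, 80, 89, 25]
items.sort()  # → [25, 39, 80, 89]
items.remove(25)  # [39, 80, 89]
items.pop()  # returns 89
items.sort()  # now [39, 80]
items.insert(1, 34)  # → [39, 34, 80]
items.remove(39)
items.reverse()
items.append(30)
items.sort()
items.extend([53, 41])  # [30, 34, 80, 53, 41]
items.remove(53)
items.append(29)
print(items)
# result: [30, 34, 80, 41, 29]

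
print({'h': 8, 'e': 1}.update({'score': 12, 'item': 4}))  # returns None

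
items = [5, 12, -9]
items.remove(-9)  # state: [5, 12]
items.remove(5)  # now [12]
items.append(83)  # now [12, 83]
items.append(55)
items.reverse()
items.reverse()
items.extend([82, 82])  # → [12, 83, 55, 82, 82]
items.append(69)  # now [12, 83, 55, 82, 82, 69]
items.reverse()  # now [69, 82, 82, 55, 83, 12]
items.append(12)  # [69, 82, 82, 55, 83, 12, 12]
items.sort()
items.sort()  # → [12, 12, 55, 69, 82, 82, 83]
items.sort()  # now [12, 12, 55, 69, 82, 82, 83]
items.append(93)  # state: [12, 12, 55, 69, 82, 82, 83, 93]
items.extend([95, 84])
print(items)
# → [12, 12, 55, 69, 82, 82, 83, 93, 95, 84]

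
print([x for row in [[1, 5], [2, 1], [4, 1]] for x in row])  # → [1, 5, 2, 1, 4, 1]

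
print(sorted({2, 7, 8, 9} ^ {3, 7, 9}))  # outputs [2, 3, 8]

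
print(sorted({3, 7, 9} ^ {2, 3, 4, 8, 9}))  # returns [2, 4, 7, 8]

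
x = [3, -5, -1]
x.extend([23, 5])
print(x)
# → [3, -5, -1, 23, 5]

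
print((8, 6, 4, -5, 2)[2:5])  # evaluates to (4, -5, 2)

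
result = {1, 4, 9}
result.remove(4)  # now {1, 9}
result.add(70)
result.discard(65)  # {1, 9, 70}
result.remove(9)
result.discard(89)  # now {1, 70}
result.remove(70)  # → {1}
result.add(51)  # {1, 51}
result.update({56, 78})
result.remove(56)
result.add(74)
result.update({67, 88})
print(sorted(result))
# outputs [1, 51, 67, 74, 78, 88]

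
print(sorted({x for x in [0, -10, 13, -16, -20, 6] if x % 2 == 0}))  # [-20, -16, -10, 0, 6]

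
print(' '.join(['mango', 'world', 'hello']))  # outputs mango world hello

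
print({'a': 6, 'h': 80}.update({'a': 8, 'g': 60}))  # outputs None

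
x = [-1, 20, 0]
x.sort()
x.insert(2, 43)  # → [-1, 0, 43, 20]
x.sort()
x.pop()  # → 43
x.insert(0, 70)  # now [70, -1, 0, 20]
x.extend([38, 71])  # [70, -1, 0, 20, 38, 71]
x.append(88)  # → [70, -1, 0, 20, 38, 71, 88]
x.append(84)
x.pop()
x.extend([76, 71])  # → [70, -1, 0, 20, 38, 71, 88, 76, 71]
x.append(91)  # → [70, -1, 0, 20, 38, 71, 88, 76, 71, 91]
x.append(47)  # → [70, -1, 0, 20, 38, 71, 88, 76, 71, 91, 47]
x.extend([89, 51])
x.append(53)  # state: [70, -1, 0, 20, 38, 71, 88, 76, 71, 91, 47, 89, 51, 53]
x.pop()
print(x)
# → [70, -1, 0, 20, 38, 71, 88, 76, 71, 91, 47, 89, 51]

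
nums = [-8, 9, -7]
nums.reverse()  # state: [-7, 9, -8]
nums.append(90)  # [-7, 9, -8, 90]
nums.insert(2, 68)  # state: [-7, 9, 68, -8, 90]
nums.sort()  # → [-8, -7, 9, 68, 90]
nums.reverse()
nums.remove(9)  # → [90, 68, -7, -8]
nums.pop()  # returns -8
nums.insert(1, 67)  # [90, 67, 68, -7]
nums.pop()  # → -7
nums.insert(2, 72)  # [90, 67, 72, 68]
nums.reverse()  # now [68, 72, 67, 90]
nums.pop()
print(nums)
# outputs [68, 72, 67]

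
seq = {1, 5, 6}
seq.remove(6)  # {1, 5}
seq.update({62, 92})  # {1, 5, 62, 92}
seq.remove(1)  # {5, 62, 92}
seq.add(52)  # {5, 52, 62, 92}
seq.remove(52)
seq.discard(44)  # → {5, 62, 92}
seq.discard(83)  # {5, 62, 92}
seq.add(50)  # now {5, 50, 62, 92}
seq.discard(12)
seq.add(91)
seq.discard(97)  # {5, 50, 62, 91, 92}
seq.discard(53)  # {5, 50, 62, 91, 92}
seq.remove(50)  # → {5, 62, 91, 92}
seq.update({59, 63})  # {5, 59, 62, 63, 91, 92}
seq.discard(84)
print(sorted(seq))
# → [5, 59, 62, 63, 91, 92]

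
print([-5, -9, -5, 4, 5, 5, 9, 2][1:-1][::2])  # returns [-9, 4, 5]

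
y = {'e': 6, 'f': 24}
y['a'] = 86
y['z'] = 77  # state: {'e': 6, 'f': 24, 'a': 86, 'z': 77}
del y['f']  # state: {'e': 6, 'a': 86, 'z': 77}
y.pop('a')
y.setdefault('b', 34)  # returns 34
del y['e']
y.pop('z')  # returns 77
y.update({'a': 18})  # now {'b': 34, 'a': 18}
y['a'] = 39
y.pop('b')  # 34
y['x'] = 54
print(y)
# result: {'a': 39, 'x': 54}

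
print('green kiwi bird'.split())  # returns ['green', 'kiwi', 'bird']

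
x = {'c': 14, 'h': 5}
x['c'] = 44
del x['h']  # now {'c': 44}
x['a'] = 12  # {'c': 44, 'a': 12}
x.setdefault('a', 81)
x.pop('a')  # 12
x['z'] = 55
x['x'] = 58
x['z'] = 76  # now {'c': 44, 'z': 76, 'x': 58}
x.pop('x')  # 58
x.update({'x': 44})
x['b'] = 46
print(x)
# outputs {'c': 44, 'z': 76, 'x': 44, 'b': 46}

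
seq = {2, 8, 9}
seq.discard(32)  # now {2, 8, 9}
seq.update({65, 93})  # {2, 8, 9, 65, 93}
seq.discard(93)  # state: {2, 8, 9, 65}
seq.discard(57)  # {2, 8, 9, 65}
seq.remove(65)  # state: {2, 8, 9}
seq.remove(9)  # {2, 8}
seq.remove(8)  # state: {2}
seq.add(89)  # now {2, 89}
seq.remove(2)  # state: {89}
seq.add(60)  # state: {60, 89}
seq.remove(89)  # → {60}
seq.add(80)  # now {60, 80}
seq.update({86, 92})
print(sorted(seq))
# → [60, 80, 86, 92]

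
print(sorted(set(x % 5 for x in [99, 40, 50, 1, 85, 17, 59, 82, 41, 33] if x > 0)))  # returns [0, 1, 2, 3, 4]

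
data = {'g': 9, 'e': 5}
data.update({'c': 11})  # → {'g': 9, 'e': 5, 'c': 11}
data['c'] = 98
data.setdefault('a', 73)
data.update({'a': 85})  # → {'g': 9, 'e': 5, 'c': 98, 'a': 85}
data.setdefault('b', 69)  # 69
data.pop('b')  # 69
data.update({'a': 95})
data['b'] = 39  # {'g': 9, 'e': 5, 'c': 98, 'a': 95, 'b': 39}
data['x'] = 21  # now {'g': 9, 'e': 5, 'c': 98, 'a': 95, 'b': 39, 'x': 21}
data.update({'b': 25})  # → {'g': 9, 'e': 5, 'c': 98, 'a': 95, 'b': 25, 'x': 21}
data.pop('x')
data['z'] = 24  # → {'g': 9, 'e': 5, 'c': 98, 'a': 95, 'b': 25, 'z': 24}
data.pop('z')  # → 24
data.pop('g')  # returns 9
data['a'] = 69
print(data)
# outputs {'e': 5, 'c': 98, 'a': 69, 'b': 25}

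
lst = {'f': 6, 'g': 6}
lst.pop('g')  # 6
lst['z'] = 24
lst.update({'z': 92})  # {'f': 6, 'z': 92}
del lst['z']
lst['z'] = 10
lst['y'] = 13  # {'f': 6, 'z': 10, 'y': 13}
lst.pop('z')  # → 10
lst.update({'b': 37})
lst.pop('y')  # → 13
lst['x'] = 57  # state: {'f': 6, 'b': 37, 'x': 57}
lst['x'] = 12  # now {'f': 6, 'b': 37, 'x': 12}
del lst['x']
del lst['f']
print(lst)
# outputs {'b': 37}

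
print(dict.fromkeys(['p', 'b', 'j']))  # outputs {'p': None, 'b': None, 'j': None}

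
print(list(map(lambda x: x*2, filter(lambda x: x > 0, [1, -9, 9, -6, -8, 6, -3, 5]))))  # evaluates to [2, 18, 12, 10]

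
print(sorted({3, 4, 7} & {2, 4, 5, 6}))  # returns [4]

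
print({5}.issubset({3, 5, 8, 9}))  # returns True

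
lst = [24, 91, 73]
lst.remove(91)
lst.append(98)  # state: [24, 73, 98]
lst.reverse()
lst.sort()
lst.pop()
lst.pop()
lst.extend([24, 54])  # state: [24, 24, 54]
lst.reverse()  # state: [54, 24, 24]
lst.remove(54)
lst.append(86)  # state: [24, 24, 86]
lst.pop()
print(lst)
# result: [24, 24]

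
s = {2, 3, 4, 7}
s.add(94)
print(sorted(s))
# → [2, 3, 4, 7, 94]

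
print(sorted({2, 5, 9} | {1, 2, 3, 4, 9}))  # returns [1, 2, 3, 4, 5, 9]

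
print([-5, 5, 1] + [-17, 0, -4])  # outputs [-5, 5, 1, -17, 0, -4]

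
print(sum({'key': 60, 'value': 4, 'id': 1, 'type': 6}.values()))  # 71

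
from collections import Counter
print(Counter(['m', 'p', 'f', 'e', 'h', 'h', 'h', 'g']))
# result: Counter({'h': 3, 'm': 1, 'p': 1, 'f': 1, 'e': 1, 'g': 1})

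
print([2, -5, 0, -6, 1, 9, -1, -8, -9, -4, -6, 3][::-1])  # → [3, -6, -4, -9, -8, -1, 9, 1, -6, 0, -5, 2]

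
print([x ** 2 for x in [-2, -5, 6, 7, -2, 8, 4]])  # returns [4, 25, 36, 49, 4, 64, 16]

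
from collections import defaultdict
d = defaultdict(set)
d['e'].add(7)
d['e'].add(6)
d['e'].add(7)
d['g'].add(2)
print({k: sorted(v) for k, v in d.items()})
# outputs {'e': [6, 7], 'g': [2]}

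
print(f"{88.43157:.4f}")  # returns 88.4316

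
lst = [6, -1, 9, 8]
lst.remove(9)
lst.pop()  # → 8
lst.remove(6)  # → [-1]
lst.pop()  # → -1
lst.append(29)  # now [29]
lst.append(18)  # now [29, 18]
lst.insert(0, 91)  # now [91, 29, 18]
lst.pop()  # 18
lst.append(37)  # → [91, 29, 37]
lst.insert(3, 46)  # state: [91, 29, 37, 46]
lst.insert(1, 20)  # [91, 20, 29, 37, 46]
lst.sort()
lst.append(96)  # [20, 29, 37, 46, 91, 96]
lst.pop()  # 96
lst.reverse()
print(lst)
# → [91, 46, 37, 29, 20]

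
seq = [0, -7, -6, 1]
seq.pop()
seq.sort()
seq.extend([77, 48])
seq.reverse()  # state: [48, 77, 0, -6, -7]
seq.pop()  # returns -7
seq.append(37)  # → [48, 77, 0, -6, 37]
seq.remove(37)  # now [48, 77, 0, -6]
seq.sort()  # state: [-6, 0, 48, 77]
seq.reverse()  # [77, 48, 0, -6]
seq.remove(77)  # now [48, 0, -6]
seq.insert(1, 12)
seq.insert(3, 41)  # [48, 12, 0, 41, -6]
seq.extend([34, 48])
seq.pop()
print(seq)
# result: [48, 12, 0, 41, -6, 34]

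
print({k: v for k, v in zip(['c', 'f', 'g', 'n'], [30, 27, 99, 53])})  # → {'c': 30, 'f': 27, 'g': 99, 'n': 53}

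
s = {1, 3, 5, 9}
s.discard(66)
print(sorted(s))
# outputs [1, 3, 5, 9]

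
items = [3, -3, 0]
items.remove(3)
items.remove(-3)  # [0]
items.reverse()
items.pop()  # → 0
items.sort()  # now []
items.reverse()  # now []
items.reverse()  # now []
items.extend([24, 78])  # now [24, 78]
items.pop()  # 78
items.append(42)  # [24, 42]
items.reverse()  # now [42, 24]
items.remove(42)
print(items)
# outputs [24]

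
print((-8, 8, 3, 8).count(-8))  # 1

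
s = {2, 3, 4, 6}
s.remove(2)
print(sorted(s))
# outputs [3, 4, 6]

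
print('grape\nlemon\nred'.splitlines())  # ['grape', 'lemon', 'red']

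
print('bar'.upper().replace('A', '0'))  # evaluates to B0R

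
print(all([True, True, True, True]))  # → True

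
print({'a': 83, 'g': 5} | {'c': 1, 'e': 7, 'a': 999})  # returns {'a': 999, 'g': 5, 'c': 1, 'e': 7}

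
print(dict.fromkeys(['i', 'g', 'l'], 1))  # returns {'i': 1, 'g': 1, 'l': 1}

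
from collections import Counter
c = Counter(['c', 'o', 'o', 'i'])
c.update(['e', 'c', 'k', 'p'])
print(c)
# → Counter({'c': 2, 'o': 2, 'i': 1, 'e': 1, 'k': 1, 'p': 1})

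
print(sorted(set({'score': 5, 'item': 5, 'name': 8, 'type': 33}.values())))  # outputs [5, 8, 33]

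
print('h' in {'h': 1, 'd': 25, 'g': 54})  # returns True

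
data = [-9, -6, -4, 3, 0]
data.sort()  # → [-9, -6, -4, 0, 3]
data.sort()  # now [-9, -6, -4, 0, 3]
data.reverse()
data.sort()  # [-9, -6, -4, 0, 3]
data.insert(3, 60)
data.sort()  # [-9, -6, -4, 0, 3, 60]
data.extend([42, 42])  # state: [-9, -6, -4, 0, 3, 60, 42, 42]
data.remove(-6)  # [-9, -4, 0, 3, 60, 42, 42]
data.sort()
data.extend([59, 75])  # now [-9, -4, 0, 3, 42, 42, 60, 59, 75]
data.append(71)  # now [-9, -4, 0, 3, 42, 42, 60, 59, 75, 71]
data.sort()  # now [-9, -4, 0, 3, 42, 42, 59, 60, 71, 75]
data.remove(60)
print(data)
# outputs [-9, -4, 0, 3, 42, 42, 59, 71, 75]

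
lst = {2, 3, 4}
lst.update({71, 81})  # {2, 3, 4, 71, 81}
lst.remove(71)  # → {2, 3, 4, 81}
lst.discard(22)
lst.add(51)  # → {2, 3, 4, 51, 81}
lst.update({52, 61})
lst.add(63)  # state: {2, 3, 4, 51, 52, 61, 63, 81}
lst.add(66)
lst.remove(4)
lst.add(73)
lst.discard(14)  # {2, 3, 51, 52, 61, 63, 66, 73, 81}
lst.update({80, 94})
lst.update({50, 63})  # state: {2, 3, 50, 51, 52, 61, 63, 66, 73, 80, 81, 94}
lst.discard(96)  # {2, 3, 50, 51, 52, 61, 63, 66, 73, 80, 81, 94}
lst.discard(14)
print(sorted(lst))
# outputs [2, 3, 50, 51, 52, 61, 63, 66, 73, 80, 81, 94]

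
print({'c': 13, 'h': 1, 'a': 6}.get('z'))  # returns None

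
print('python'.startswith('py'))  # True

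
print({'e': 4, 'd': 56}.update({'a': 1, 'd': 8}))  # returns None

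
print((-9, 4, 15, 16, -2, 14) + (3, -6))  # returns (-9, 4, 15, 16, -2, 14, 3, -6)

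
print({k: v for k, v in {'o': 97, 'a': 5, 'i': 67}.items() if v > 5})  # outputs {'o': 97, 'i': 67}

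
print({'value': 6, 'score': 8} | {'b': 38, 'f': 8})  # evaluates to {'value': 6, 'score': 8, 'b': 38, 'f': 8}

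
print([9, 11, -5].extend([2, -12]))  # None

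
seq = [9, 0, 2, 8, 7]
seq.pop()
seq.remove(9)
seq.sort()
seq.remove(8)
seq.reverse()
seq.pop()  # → 0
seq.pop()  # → 2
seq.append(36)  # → [36]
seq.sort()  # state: [36]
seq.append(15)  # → [36, 15]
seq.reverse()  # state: [15, 36]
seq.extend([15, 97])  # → [15, 36, 15, 97]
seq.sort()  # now [15, 15, 36, 97]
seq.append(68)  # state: [15, 15, 36, 97, 68]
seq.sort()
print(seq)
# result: [15, 15, 36, 68, 97]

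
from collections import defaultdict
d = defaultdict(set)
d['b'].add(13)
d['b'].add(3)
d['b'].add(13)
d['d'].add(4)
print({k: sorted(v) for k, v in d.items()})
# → {'b': [3, 13], 'd': [4]}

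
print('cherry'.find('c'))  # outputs 0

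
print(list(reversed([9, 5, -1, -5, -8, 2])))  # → [2, -8, -5, -1, 5, 9]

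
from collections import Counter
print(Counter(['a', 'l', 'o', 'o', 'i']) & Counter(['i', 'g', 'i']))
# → Counter({'i': 1})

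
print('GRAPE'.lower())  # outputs grape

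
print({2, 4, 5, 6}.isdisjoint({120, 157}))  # True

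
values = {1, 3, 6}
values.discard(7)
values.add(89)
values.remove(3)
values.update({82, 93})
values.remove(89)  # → {1, 6, 82, 93}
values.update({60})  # {1, 6, 60, 82, 93}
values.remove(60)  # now {1, 6, 82, 93}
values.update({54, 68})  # {1, 6, 54, 68, 82, 93}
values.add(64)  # {1, 6, 54, 64, 68, 82, 93}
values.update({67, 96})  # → {1, 6, 54, 64, 67, 68, 82, 93, 96}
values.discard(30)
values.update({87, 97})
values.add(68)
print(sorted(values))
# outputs [1, 6, 54, 64, 67, 68, 82, 87, 93, 96, 97]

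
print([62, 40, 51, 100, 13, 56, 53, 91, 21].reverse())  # None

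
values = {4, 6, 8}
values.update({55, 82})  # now {4, 6, 8, 55, 82}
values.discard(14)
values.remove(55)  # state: {4, 6, 8, 82}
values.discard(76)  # {4, 6, 8, 82}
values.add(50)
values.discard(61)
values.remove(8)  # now {4, 6, 50, 82}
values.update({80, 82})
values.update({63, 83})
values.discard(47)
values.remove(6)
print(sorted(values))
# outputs [4, 50, 63, 80, 82, 83]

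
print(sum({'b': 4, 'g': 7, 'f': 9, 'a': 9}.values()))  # 29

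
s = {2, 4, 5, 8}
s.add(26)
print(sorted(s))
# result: [2, 4, 5, 8, 26]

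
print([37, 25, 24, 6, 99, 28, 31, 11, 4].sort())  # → None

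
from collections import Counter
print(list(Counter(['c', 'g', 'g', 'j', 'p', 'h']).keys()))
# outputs ['c', 'g', 'j', 'p', 'h']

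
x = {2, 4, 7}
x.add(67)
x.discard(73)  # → {2, 4, 7, 67}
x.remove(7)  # {2, 4, 67}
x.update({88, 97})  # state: {2, 4, 67, 88, 97}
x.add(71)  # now {2, 4, 67, 71, 88, 97}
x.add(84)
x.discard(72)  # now {2, 4, 67, 71, 84, 88, 97}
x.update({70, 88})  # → {2, 4, 67, 70, 71, 84, 88, 97}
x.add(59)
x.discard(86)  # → {2, 4, 59, 67, 70, 71, 84, 88, 97}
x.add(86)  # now {2, 4, 59, 67, 70, 71, 84, 86, 88, 97}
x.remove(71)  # {2, 4, 59, 67, 70, 84, 86, 88, 97}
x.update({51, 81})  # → {2, 4, 51, 59, 67, 70, 81, 84, 86, 88, 97}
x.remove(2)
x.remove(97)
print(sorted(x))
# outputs [4, 51, 59, 67, 70, 81, 84, 86, 88]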